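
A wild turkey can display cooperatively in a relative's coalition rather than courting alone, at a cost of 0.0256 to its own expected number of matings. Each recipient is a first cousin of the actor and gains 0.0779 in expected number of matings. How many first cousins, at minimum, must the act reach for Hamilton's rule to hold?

r to a first cousin = 0.125 (first cousins share one grandparent pair — two paths of length 4: r = 2·(1/2)^4 = 1/8).
Hamilton's rule: n·r·B > C  ⇒  n > C/(r·B) = 0.0256/(0.125·0.0779) = 2.629.
The smallest integer exceeding 2.629 is 3.

3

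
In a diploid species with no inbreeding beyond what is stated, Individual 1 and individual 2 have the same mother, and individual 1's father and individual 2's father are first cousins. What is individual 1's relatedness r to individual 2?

Independent pedigree routes through distinct common ancestors add.
Individual 1 and individual 2 are related in two ways: half-sibs through their shared mother (r = 1/4) and second cousins through their fathers (r = 1/32).
r = 1/4 + 1/32 = 0.28125.

0.28125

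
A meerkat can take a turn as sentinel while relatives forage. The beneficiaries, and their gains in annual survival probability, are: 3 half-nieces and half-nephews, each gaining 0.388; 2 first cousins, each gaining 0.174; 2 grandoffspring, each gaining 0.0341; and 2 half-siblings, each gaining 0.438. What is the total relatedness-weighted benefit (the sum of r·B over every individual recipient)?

0.42505

r to a half-niece or half-nephew = 1/8 (half-aunt/uncle↔niece/nephew: one path of length 3: r = (1/2)^3 = 1/8).
r to a first cousin = 0.125 (first cousins share one grandparent pair — two paths of length 4: r = 2·(1/2)^4 = 1/8).
r to a grandoffspring = 1/4 (two parent–offspring links: r = (1/2)^2 = 1/4).
r to a half-sibling = 1/4 (half-sibs share one parent — one path of length 2: r = (1/2)^2 = 1/4).
Summing one r·B term per recipient: 3·0.125·0.388 + 2·0.125·0.174 + 2·0.25·0.0341 + 2·0.25·0.438 = 0.42505.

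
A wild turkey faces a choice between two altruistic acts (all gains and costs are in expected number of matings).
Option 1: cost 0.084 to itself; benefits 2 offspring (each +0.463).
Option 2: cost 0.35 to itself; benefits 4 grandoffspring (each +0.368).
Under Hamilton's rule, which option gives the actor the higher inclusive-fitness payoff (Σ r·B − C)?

Option 1

Option 1: r to an offspring = 0.5.
Option 1: Σ r·B − C = (2·0.5·0.463) − 0.084 = 0.379.
Option 2: r to a grandoffspring = 0.25.
Option 2: Σ r·B − C = (4·0.25·0.368) − 0.35 = 0.018.
Option 1 has the higher net inclusive-fitness payoff.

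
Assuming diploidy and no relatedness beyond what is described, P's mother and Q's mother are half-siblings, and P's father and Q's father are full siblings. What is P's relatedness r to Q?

Independent pedigree routes through distinct common ancestors add.
P and Q are related in two ways: half first cousins through their mothers (r = 1/16) and first cousins through their fathers (r = 1/8).
r = 1/16 + 1/8 = 0.1875.

0.1875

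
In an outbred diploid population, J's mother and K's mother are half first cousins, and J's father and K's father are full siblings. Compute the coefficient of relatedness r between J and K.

Independent pedigree routes through distinct common ancestors add.
J and K are related in two ways: half second cousins through their mothers (r = 1/64) and first cousins through their fathers (r = 1/8).
r = 1/64 + 1/8 = 9/64 = 0.140625.

0.140625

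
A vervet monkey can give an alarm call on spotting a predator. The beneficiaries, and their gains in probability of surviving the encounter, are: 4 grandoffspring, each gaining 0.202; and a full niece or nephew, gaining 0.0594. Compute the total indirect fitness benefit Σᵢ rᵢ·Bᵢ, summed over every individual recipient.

r to a grandoffspring = 0.25 (two parent–offspring links: r = (1/2)^2 = 1/4).
r to a full niece or nephew = 0.25 (full aunt/uncle↔niece/nephew: two paths of length 3 through the shared grandparent pair: r = 2·(1/2)^3 = 1/4).
Summing one r·B term per recipient: 4·0.25·0.202 + 1·0.25·0.0594 = 0.21685.

0.21685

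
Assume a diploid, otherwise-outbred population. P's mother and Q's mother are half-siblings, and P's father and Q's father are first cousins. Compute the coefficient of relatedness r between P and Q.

Independent pedigree routes through distinct common ancestors add.
P and Q are related in two ways: half first cousins through their mothers (r = 1/16) and second cousins through their fathers (r = 1/32).
r = 1/16 + 1/32 = 3/32 = 0.09375.

0.09375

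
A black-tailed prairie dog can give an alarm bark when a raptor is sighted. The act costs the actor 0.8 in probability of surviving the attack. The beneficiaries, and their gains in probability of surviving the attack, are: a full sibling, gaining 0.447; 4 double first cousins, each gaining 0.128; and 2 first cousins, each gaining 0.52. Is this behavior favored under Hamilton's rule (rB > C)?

No

Hamilton's rule: the trait is favored when the sum of r·B over every recipient exceeds the actor's cost C.
r to a full sibling = 0.5 (full sibs share both parents — two paths of length 2: r = 2·(1/2)^2 = 1/2).
r to a double first cousin = 0.25 (double first cousins share both grandparent pairs — four paths of length 4: r = 4·(1/2)^4 = 1/4).
r to a first cousin = 0.125 (first cousins share one grandparent pair — two paths of length 4: r = 2·(1/2)^4 = 1/8).
Summing one r·B term per recipient: 1·0.5·0.447 + 4·0.25·0.128 + 2·0.125·0.52 = 0.4815.
0.4815 < 0.8: the indirect benefit is less than the cost.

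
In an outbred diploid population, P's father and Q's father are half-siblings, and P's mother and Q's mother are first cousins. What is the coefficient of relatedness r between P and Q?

With two independent routes of shared ancestry, r is the sum of the two contributions.
P and Q are related in two ways: half first cousins through their fathers (r = 1/16) and second cousins through their mothers (r = 1/32).
r = 1/16 + 1/32 = 0.09375.

0.09375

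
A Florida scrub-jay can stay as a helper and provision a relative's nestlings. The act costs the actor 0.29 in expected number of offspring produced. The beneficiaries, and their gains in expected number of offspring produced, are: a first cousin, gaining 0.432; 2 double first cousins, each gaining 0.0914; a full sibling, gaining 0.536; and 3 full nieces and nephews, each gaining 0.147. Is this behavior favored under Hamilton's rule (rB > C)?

Yes

Hamilton's rule: the trait is favored when the sum of r·B over every recipient exceeds the actor's cost C.
r to a first cousin = 1/8 (first cousins share one grandparent pair — two paths of length 4: r = 2·(1/2)^4 = 1/8).
r to a double first cousin = 1/4 (double first cousins share both grandparent pairs — four paths of length 4: r = 4·(1/2)^4 = 1/4).
r to a full sibling = 0.5 (full sibs share both parents — two paths of length 2: r = 2·(1/2)^2 = 1/2).
r to a full niece or nephew = 0.25 (full aunt/uncle↔niece/nephew: two paths of length 3 through the shared grandparent pair: r = 2·(1/2)^3 = 1/4).
Summing one r·B term per recipient: 1·0.125·0.432 + 2·0.25·0.0914 + 1·0.5·0.536 + 3·0.25·0.147 = 0.47795.
0.47795 > 0.29: the indirect benefit exceeds the cost.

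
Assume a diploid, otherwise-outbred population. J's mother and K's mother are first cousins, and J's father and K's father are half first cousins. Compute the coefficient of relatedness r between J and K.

Independent pedigree routes through distinct common ancestors add.
J and K are related in two ways: second cousins through their mothers (r = 1/32) and half second cousins through their fathers (r = 1/64).
r = 1/32 + 1/64 = 3/64 = 0.046875.

0.046875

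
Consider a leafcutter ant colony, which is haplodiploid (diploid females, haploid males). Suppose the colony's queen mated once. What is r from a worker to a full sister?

Haplodiploid full sisters inherit their father's entire haploid genome identically (contributing 1/2) and on average half of their mother's contribution (1/2 · 1/2 = 1/4); r = 1/2 + 1/4 = 3/4.

0.75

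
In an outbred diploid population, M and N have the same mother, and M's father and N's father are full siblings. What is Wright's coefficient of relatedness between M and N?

0.375

Independent pedigree routes through distinct common ancestors add.
M and N are related in two ways: half-sibs through their shared mother (r = 1/4) and first cousins through their fathers (r = 1/8).
r = 1/4 + 1/8 = 0.375.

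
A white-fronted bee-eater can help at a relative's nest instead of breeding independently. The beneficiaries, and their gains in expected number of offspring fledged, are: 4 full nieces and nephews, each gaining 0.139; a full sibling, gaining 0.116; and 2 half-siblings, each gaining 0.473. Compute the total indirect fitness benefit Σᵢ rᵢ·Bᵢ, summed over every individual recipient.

r to a full niece or nephew = 0.25 (full aunt/uncle↔niece/nephew: two paths of length 3 through the shared grandparent pair: r = 2·(1/2)^3 = 1/4).
r to a full sibling = 1/2 (full sibs share both parents — two paths of length 2: r = 2·(1/2)^2 = 1/2).
r to a half-sibling = 1/4 (half-sibs share one parent — one path of length 2: r = (1/2)^2 = 1/4).
Summing one r·B term per recipient: 4·0.25·0.139 + 1·0.5·0.116 + 2·0.25·0.473 = 0.4335.

0.4335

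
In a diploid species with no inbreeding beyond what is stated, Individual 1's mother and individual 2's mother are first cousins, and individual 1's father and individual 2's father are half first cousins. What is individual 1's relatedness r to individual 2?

Wright's path rule: contributions from independent ancestry routes add.
Individual 1 and individual 2 are related in two ways: second cousins through their mothers (r = 1/32) and half second cousins through their fathers (r = 1/64).
r = 1/32 + 1/64 = 0.046875.

0.046875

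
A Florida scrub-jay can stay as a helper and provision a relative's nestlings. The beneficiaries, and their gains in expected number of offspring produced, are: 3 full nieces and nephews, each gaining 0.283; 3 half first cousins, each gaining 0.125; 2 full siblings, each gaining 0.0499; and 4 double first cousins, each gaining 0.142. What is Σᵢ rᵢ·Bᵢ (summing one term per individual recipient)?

r to a full niece or nephew = 0.25 (full aunt/uncle↔niece/nephew: two paths of length 3 through the shared grandparent pair: r = 2·(1/2)^3 = 1/4).
r to a half first cousin = 0.0625 (half first cousins share one grandparent — one path of length 4: r = (1/2)^4 = 1/16).
r to a full sibling = 0.5 (full sibs share both parents — two paths of length 2: r = 2·(1/2)^2 = 1/2).
r to a double first cousin = 1/4 (double first cousins share both grandparent pairs — four paths of length 4: r = 4·(1/2)^4 = 1/4).
Summing one r·B term per recipient: 3·0.25·0.283 + 3·0.0625·0.125 + 2·0.5·0.0499 + 4·0.25·0.142 = 0.4275875.

0.4275875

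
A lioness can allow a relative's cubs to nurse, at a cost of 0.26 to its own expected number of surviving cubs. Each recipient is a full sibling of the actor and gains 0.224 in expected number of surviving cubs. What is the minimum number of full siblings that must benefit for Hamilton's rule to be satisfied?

3

r to a full sibling = 1/2 (full sibs share both parents — two paths of length 2: r = 2·(1/2)^2 = 1/2).
Hamilton's rule: n·r·B > C  ⇒  n > C/(r·B) = 0.26/(0.5·0.224) = 2.321.
The smallest integer exceeding 2.321 is 3.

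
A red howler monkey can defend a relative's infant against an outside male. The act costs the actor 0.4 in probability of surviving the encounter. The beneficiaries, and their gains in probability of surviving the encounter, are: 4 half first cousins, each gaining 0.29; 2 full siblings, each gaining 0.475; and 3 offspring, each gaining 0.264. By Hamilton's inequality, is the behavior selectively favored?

Hamilton's rule: the trait is favored when the sum of r·B over every recipient exceeds the actor's cost C.
r to a half first cousin = 1/16 (half first cousins share one grandparent — one path of length 4: r = (1/2)^4 = 1/16).
r to a full sibling = 0.5 (full sibs share both parents — two paths of length 2: r = 2·(1/2)^2 = 1/2).
r to an offspring = 1/2 (one parent–offspring link: r = (1/2)^1 = 1/2).
Summing one r·B term per recipient: 4·0.0625·0.29 + 2·0.5·0.475 + 3·0.5·0.264 = 0.9435.
0.9435 > 0.4: the indirect benefit exceeds the cost.

Yes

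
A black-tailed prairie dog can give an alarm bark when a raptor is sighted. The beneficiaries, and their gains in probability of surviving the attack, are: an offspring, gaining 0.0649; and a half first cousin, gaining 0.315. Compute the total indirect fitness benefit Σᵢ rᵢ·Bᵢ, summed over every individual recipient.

0.0521375

r to an offspring = 0.5 (one parent–offspring link: r = (1/2)^1 = 1/2).
r to a half first cousin = 1/16 (half first cousins share one grandparent — one path of length 4: r = (1/2)^4 = 1/16).
Summing one r·B term per recipient: 1·0.5·0.0649 + 1·0.0625·0.315 = 0.0521375.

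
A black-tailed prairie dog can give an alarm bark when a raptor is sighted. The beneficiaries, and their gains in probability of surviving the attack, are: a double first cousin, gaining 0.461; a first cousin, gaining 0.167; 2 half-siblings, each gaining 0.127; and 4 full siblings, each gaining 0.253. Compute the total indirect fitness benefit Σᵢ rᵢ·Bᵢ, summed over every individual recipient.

r to a double first cousin = 1/4 (double first cousins share both grandparent pairs — four paths of length 4: r = 4·(1/2)^4 = 1/4).
r to a first cousin = 1/8 (first cousins share one grandparent pair — two paths of length 4: r = 2·(1/2)^4 = 1/8).
r to a half-sibling = 0.25 (half-sibs share one parent — one path of length 2: r = (1/2)^2 = 1/4).
r to a full sibling = 0.5 (full sibs share both parents — two paths of length 2: r = 2·(1/2)^2 = 1/2).
Summing one r·B term per recipient: 1·0.25·0.461 + 1·0.125·0.167 + 2·0.25·0.127 + 4·0.5·0.253 = 0.705625.

0.705625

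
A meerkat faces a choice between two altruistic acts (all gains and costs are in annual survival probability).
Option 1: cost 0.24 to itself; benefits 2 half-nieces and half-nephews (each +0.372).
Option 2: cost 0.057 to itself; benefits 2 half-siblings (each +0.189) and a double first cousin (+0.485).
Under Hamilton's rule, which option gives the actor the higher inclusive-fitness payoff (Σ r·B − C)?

Option 1: r to a half-niece or half-nephew = 0.125.
Option 1: Σ r·B − C = (2·0.125·0.372) − 0.24 = -0.147.
Option 2: r to a half-sibling = 0.25.
Option 2: r to a double first cousin = 0.25.
Option 2: Σ r·B − C = (2·0.25·0.189 + 1·0.25·0.485) − 0.057 = 0.15875.
Option 2 has the higher net inclusive-fitness payoff.

Option 2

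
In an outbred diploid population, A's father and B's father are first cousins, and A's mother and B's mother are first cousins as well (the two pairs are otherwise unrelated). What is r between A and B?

0.0625

Independent pedigree routes through distinct common ancestors add.
A and B are related in two ways: second cousins through their fathers (r = 1/32) and second cousins through their mothers (r = 1/32).
r = 1/32 + 1/32 = 1/16 = 0.0625.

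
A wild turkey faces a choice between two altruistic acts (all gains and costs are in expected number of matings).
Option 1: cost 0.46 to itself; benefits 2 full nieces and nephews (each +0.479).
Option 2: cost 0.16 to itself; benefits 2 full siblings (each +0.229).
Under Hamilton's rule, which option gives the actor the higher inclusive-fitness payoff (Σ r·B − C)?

Option 1: r to a full niece or nephew = 0.25.
Option 1: Σ r·B − C = (2·0.25·0.479) − 0.46 = -0.2205.
Option 2: r to a full sibling = 0.5.
Option 2: Σ r·B − C = (2·0.5·0.229) − 0.16 = 0.069.
Option 2 has the higher net inclusive-fitness payoff.

Option 2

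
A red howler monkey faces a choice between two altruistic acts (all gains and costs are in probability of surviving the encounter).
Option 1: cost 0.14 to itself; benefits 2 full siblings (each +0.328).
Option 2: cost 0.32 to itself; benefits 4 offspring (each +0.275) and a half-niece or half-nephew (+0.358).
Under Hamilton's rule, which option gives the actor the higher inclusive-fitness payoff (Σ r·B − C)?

Option 1: r to a full sibling = 0.5.
Option 1: Σ r·B − C = (2·0.5·0.328) − 0.14 = 0.188.
Option 2: r to an offspring = 0.5.
Option 2: r to a half-niece or half-nephew = 0.125.
Option 2: Σ r·B − C = (4·0.5·0.275 + 1·0.125·0.358) − 0.32 = 0.27475.
Option 2 has the higher net inclusive-fitness payoff.

Option 2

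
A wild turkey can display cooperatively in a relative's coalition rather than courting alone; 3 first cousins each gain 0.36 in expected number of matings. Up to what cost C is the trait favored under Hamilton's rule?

0.135

r to a first cousin = 0.125 (first cousins share one grandparent pair — two paths of length 4: r = 2·(1/2)^4 = 1/8).
Hamilton's rule: n·r·B > C, so the trait is favored while C < n·r·B = 3·0.125·0.36 = 0.135.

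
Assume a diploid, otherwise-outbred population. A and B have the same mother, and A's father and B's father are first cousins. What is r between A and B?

Wright's path rule: contributions from independent ancestry routes add.
A and B are related in two ways: half-sibs through their shared mother (r = 1/4) and second cousins through their fathers (r = 1/32).
r = 1/4 + 1/32 = 9/32 = 0.28125.

0.28125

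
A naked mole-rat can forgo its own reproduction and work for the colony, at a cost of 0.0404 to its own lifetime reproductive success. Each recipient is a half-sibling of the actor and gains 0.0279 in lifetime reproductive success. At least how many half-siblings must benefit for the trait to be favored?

6

r to a half-sibling = 0.25 (half-sibs share one parent — one path of length 2: r = (1/2)^2 = 1/4).
Hamilton's rule: n·r·B > C  ⇒  n > C/(r·B) = 0.0404/(0.25·0.0279) = 5.792.
The smallest integer exceeding 5.792 is 6.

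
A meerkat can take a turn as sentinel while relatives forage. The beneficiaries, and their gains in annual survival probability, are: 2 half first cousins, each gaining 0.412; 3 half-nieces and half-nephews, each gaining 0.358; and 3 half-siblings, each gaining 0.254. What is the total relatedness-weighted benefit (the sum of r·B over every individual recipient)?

0.37625

r to a half first cousin = 1/16 (half first cousins share one grandparent — one path of length 4: r = (1/2)^4 = 1/16).
r to a half-niece or half-nephew = 1/8 (half-aunt/uncle↔niece/nephew: one path of length 3: r = (1/2)^3 = 1/8).
r to a half-sibling = 1/4 (half-sibs share one parent — one path of length 2: r = (1/2)^2 = 1/4).
Summing one r·B term per recipient: 2·0.0625·0.412 + 3·0.125·0.358 + 3·0.25·0.254 = 0.37625.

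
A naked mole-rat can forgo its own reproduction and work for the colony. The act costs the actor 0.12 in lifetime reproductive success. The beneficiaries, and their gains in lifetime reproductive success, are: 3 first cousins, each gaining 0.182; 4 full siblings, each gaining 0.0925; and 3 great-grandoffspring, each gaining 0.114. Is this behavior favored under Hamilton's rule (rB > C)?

Yes

Hamilton's rule: the trait is favored when the sum of r·B over every recipient exceeds the actor's cost C.
r to a first cousin = 0.125 (first cousins share one grandparent pair — two paths of length 4: r = 2·(1/2)^4 = 1/8).
r to a full sibling = 0.5 (full sibs share both parents — two paths of length 2: r = 2·(1/2)^2 = 1/2).
r to a great-grandoffspring = 0.125 (three parent–offspring links: r = (1/2)^3 = 1/8).
Summing one r·B term per recipient: 3·0.125·0.182 + 4·0.5·0.0925 + 3·0.125·0.114 = 0.296.
0.296 > 0.12: the indirect benefit exceeds the cost.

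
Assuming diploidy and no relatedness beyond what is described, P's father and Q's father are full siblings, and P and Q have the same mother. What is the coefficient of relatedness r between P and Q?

0.375

Independent pedigree routes through distinct common ancestors add.
P and Q are related in two ways: first cousins through their fathers (r = 1/8) and half-sibs through their shared mother (r = 1/4).
r = 1/8 + 1/4 = 0.375.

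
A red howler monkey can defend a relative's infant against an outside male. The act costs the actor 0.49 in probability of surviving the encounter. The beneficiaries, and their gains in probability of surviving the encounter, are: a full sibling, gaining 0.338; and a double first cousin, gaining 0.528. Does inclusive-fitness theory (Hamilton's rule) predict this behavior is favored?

Hamilton's rule: the trait is favored when the sum of r·B over every recipient exceeds the actor's cost C.
r to a full sibling = 0.5 (full sibs share both parents — two paths of length 2: r = 2·(1/2)^2 = 1/2).
r to a double first cousin = 0.25 (double first cousins share both grandparent pairs — four paths of length 4: r = 4·(1/2)^4 = 1/4).
Summing one r·B term per recipient: 1·0.5·0.338 + 1·0.25·0.528 = 0.301.
0.301 < 0.49: the indirect benefit is less than the cost.

No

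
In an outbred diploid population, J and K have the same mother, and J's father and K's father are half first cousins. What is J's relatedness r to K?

With two independent routes of shared ancestry, r is the sum of the two contributions.
J and K are related in two ways: half-sibs through their shared mother (r = 1/4) and half second cousins through their fathers (r = 1/64).
r = 1/4 + 1/64 = 17/64 = 0.265625.

0.265625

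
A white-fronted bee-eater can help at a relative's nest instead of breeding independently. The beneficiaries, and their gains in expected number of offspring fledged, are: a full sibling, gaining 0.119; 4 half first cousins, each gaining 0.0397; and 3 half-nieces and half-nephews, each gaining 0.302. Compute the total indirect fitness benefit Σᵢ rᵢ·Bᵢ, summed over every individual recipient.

0.182675

r to a full sibling = 1/2 (full sibs share both parents — two paths of length 2: r = 2·(1/2)^2 = 1/2).
r to a half first cousin = 0.0625 (half first cousins share one grandparent — one path of length 4: r = (1/2)^4 = 1/16).
r to a half-niece or half-nephew = 1/8 (half-aunt/uncle↔niece/nephew: one path of length 3: r = (1/2)^3 = 1/8).
Summing one r·B term per recipient: 1·0.5·0.119 + 4·0.0625·0.0397 + 3·0.125·0.302 = 0.182675.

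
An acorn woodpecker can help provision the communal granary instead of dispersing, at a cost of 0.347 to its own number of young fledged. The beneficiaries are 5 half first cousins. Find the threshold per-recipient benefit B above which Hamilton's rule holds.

1.1104

r to a half first cousin = 0.0625 (half first cousins share one grandparent — one path of length 4: r = (1/2)^4 = 1/16).
Hamilton's rule with n recipients of equal r: n·r·B > C, so B > C/(n·r) = 0.347/(5·0.0625) = 1.1104.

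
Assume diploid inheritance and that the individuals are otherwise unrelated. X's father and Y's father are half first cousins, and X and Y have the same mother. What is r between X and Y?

0.265625

With two independent routes of shared ancestry, r is the sum of the two contributions.
X and Y are related in two ways: half second cousins through their fathers (r = 1/64) and half-sibs through their shared mother (r = 1/4).
r = 1/64 + 1/4 = 0.265625.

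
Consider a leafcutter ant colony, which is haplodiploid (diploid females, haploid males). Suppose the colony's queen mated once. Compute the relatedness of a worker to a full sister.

0.75

Haplodiploid full sisters inherit their father's entire haploid genome identically (contributing 1/2) and on average half of their mother's contribution (1/2 · 1/2 = 1/4); r = 1/2 + 1/4 = 3/4.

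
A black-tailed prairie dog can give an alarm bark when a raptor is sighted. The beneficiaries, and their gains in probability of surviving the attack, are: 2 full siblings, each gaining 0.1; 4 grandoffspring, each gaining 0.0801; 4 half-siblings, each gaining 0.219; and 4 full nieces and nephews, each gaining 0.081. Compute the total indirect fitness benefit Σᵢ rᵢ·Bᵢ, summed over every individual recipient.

0.4801

r to a full sibling = 0.5 (full sibs share both parents — two paths of length 2: r = 2·(1/2)^2 = 1/2).
r to a grandoffspring = 0.25 (two parent–offspring links: r = (1/2)^2 = 1/4).
r to a half-sibling = 1/4 (half-sibs share one parent — one path of length 2: r = (1/2)^2 = 1/4).
r to a full niece or nephew = 0.25 (full aunt/uncle↔niece/nephew: two paths of length 3 through the shared grandparent pair: r = 2·(1/2)^3 = 1/4).
Summing one r·B term per recipient: 2·0.5·0.1 + 4·0.25·0.0801 + 4·0.25·0.219 + 4·0.25·0.081 = 0.4801.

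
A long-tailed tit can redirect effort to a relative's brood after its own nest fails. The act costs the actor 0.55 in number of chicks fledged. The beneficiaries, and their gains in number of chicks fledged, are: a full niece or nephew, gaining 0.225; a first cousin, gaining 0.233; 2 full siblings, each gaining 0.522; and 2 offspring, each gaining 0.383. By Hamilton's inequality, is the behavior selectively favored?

Yes

Hamilton's rule: the trait is favored when the sum of r·B over every recipient exceeds the actor's cost C.
r to a full niece or nephew = 0.25 (full aunt/uncle↔niece/nephew: two paths of length 3 through the shared grandparent pair: r = 2·(1/2)^3 = 1/4).
r to a first cousin = 1/8 (first cousins share one grandparent pair — two paths of length 4: r = 2·(1/2)^4 = 1/8).
r to a full sibling = 1/2 (full sibs share both parents — two paths of length 2: r = 2·(1/2)^2 = 1/2).
r to an offspring = 0.5 (one parent–offspring link: r = (1/2)^1 = 1/2).
Summing one r·B term per recipient: 1·0.25·0.225 + 1·0.125·0.233 + 2·0.5·0.522 + 2·0.5·0.383 = 0.990375.
0.990375 > 0.55: the indirect benefit exceeds the cost.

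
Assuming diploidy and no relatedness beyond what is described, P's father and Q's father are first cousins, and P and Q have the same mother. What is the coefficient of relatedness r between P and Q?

Wright's path rule: contributions from independent ancestry routes add.
P and Q are related in two ways: second cousins through their fathers (r = 1/32) and half-sibs through their shared mother (r = 1/4).
r = 1/32 + 1/4 = 0.28125.

0.28125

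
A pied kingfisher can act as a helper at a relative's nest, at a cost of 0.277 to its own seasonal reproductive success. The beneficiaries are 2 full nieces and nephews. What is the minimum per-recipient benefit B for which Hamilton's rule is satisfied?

0.554

r to a full niece or nephew = 0.25 (full aunt/uncle↔niece/nephew: two paths of length 3 through the shared grandparent pair: r = 2·(1/2)^3 = 1/4).
Hamilton's rule with n recipients of equal r: n·r·B > C, so B > C/(n·r) = 0.277/(2·0.25) = 0.554.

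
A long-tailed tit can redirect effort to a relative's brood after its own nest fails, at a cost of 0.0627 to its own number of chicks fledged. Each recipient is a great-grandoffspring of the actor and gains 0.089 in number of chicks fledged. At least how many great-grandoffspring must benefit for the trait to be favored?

6

r to a great-grandoffspring = 0.125 (three parent–offspring links: r = (1/2)^3 = 1/8).
Hamilton's rule: n·r·B > C  ⇒  n > C/(r·B) = 0.0627/(0.125·0.089) = 5.636.
The smallest integer exceeding 5.636 is 6.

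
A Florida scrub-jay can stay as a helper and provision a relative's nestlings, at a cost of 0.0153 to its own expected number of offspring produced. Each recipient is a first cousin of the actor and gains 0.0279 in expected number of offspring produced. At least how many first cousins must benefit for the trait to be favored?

5

r to a first cousin = 1/8 (first cousins share one grandparent pair — two paths of length 4: r = 2·(1/2)^4 = 1/8).
Hamilton's rule: n·r·B > C  ⇒  n > C/(r·B) = 0.0153/(0.125·0.0279) = 4.387.
The smallest integer exceeding 4.387 is 5.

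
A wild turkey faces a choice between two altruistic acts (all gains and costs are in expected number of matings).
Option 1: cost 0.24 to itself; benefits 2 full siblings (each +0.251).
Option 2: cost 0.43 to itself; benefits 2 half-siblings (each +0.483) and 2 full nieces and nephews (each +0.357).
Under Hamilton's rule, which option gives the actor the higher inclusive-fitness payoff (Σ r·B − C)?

Option 1

Option 1: r to a full sibling = 0.5.
Option 1: Σ r·B − C = (2·0.5·0.251) − 0.24 = 0.011.
Option 2: r to a half-sibling = 0.25.
Option 2: r to a full niece or nephew = 0.25.
Option 2: Σ r·B − C = (2·0.25·0.483 + 2·0.25·0.357) − 0.43 = -0.01.
Option 1 has the higher net inclusive-fitness payoff.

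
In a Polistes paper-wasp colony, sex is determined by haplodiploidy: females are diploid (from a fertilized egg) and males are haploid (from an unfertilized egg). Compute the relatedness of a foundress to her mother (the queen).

One meiotic link between diploid queen and diploid daughter: r = 1/2.

0.5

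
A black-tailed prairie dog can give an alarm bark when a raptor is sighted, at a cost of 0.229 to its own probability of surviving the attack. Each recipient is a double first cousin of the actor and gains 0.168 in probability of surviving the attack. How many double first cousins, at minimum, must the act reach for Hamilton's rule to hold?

6

r to a double first cousin = 1/4 (double first cousins share both grandparent pairs — four paths of length 4: r = 4·(1/2)^4 = 1/4).
Hamilton's rule: n·r·B > C  ⇒  n > C/(r·B) = 0.229/(0.25·0.168) = 5.452.
The smallest integer exceeding 5.452 is 6.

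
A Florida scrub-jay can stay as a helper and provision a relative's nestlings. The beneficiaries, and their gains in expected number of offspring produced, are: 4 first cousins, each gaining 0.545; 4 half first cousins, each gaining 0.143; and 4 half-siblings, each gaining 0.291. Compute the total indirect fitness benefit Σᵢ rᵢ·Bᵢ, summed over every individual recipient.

0.59925

r to a first cousin = 0.125 (first cousins share one grandparent pair — two paths of length 4: r = 2·(1/2)^4 = 1/8).
r to a half first cousin = 0.0625 (half first cousins share one grandparent — one path of length 4: r = (1/2)^4 = 1/16).
r to a half-sibling = 0.25 (half-sibs share one parent — one path of length 2: r = (1/2)^2 = 1/4).
Summing one r·B term per recipient: 4·0.125·0.545 + 4·0.0625·0.143 + 4·0.25·0.291 = 0.59925.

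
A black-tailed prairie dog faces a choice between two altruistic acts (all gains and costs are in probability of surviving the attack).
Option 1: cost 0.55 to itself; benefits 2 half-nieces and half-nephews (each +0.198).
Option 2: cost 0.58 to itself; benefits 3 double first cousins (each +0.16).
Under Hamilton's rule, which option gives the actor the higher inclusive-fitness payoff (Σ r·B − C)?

Option 2

Option 1: r to a half-niece or half-nephew = 0.125.
Option 1: Σ r·B − C = (2·0.125·0.198) − 0.55 = -0.5005.
Option 2: r to a double first cousin = 0.25.
Option 2: Σ r·B − C = (3·0.25·0.16) − 0.58 = -0.46.
Option 2 has the higher net inclusive-fitness payoff.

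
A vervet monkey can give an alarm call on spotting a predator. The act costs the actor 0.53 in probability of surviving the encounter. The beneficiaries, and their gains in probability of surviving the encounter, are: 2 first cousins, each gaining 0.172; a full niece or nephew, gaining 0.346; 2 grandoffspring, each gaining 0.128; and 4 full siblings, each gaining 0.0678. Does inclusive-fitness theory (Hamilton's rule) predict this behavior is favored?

Hamilton's rule: the trait is favored when the sum of r·B over every recipient exceeds the actor's cost C.
r to a first cousin = 0.125 (first cousins share one grandparent pair — two paths of length 4: r = 2·(1/2)^4 = 1/8).
r to a full niece or nephew = 0.25 (full aunt/uncle↔niece/nephew: two paths of length 3 through the shared grandparent pair: r = 2·(1/2)^3 = 1/4).
r to a grandoffspring = 1/4 (two parent–offspring links: r = (1/2)^2 = 1/4).
r to a full sibling = 0.5 (full sibs share both parents — two paths of length 2: r = 2·(1/2)^2 = 1/2).
Summing one r·B term per recipient: 2·0.125·0.172 + 1·0.25·0.346 + 2·0.25·0.128 + 4·0.5·0.0678 = 0.3291.
0.3291 < 0.53: the indirect benefit is less than the cost.

No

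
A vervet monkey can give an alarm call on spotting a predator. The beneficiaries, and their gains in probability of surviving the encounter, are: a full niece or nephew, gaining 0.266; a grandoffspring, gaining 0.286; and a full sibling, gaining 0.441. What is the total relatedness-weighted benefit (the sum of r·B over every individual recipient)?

0.3585

r to a full niece or nephew = 0.25 (full aunt/uncle↔niece/nephew: two paths of length 3 through the shared grandparent pair: r = 2·(1/2)^3 = 1/4).
r to a grandoffspring = 0.25 (two parent–offspring links: r = (1/2)^2 = 1/4).
r to a full sibling = 1/2 (full sibs share both parents — two paths of length 2: r = 2·(1/2)^2 = 1/2).
Summing one r·B term per recipient: 1·0.25·0.266 + 1·0.25·0.286 + 1·0.5·0.441 = 0.3585.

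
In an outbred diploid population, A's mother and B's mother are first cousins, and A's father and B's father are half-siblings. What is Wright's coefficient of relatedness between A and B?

0.09375

Wright's path rule: contributions from independent ancestry routes add.
A and B are related in two ways: second cousins through their mothers (r = 1/32) and half first cousins through their fathers (r = 1/16).
r = 1/32 + 1/16 = 3/32 = 0.09375.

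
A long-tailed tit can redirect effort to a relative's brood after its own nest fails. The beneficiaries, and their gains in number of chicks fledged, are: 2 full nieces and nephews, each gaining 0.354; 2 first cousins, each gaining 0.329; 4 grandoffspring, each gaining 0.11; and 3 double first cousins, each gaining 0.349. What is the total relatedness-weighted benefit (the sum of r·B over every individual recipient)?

0.631

r to a full niece or nephew = 1/4 (full aunt/uncle↔niece/nephew: two paths of length 3 through the shared grandparent pair: r = 2·(1/2)^3 = 1/4).
r to a first cousin = 1/8 (first cousins share one grandparent pair — two paths of length 4: r = 2·(1/2)^4 = 1/8).
r to a grandoffspring = 1/4 (two parent–offspring links: r = (1/2)^2 = 1/4).
r to a double first cousin = 1/4 (double first cousins share both grandparent pairs — four paths of length 4: r = 4·(1/2)^4 = 1/4).
Summing one r·B term per recipient: 2·0.25·0.354 + 2·0.125·0.329 + 4·0.25·0.11 + 3·0.25·0.349 = 0.631.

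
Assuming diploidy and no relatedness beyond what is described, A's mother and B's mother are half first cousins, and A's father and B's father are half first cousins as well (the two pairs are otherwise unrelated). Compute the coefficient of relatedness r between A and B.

0.03125

Independent pedigree routes through distinct common ancestors add.
A and B are related in two ways: half second cousins through their mothers (r = 1/64) and half second cousins through their fathers (r = 1/64).
r = 1/64 + 1/64 = 0.03125.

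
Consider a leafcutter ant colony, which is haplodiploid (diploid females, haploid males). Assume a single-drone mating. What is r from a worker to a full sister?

Haplodiploid full sisters inherit their father's entire haploid genome identically (contributing 1/2) and on average half of their mother's contribution (1/2 · 1/2 = 1/4); r = 1/2 + 1/4 = 3/4.

0.75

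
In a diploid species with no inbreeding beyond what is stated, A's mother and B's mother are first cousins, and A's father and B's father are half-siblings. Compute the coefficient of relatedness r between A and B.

0.09375

Wright's path rule: contributions from independent ancestry routes add.
A and B are related in two ways: second cousins through their mothers (r = 1/32) and half first cousins through their fathers (r = 1/16).
r = 1/32 + 1/16 = 3/32 = 0.09375.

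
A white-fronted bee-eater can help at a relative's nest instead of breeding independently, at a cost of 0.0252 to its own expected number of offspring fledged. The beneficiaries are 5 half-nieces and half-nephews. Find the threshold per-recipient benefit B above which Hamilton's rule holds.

0.0403

r to a half-niece or half-nephew = 1/8 (half-aunt/uncle↔niece/nephew: one path of length 3: r = (1/2)^3 = 1/8).
Hamilton's rule with n recipients of equal r: n·r·B > C, so B > C/(n·r) = 0.0252/(5·0.125) = 0.0403.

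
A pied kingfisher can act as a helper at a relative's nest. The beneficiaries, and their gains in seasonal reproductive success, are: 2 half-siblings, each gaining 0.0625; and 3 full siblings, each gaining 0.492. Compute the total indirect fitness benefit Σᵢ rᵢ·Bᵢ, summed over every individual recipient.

0.76925

r to a half-sibling = 1/4 (half-sibs share one parent — one path of length 2: r = (1/2)^2 = 1/4).
r to a full sibling = 0.5 (full sibs share both parents — two paths of length 2: r = 2·(1/2)^2 = 1/2).
Summing one r·B term per recipient: 2·0.25·0.0625 + 3·0.5·0.492 = 0.76925.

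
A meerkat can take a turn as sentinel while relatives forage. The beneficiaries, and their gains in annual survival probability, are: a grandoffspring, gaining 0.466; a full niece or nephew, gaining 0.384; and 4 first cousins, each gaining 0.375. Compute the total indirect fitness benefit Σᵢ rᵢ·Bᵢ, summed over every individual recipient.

r to a grandoffspring = 0.25 (two parent–offspring links: r = (1/2)^2 = 1/4).
r to a full niece or nephew = 1/4 (full aunt/uncle↔niece/nephew: two paths of length 3 through the shared grandparent pair: r = 2·(1/2)^3 = 1/4).
r to a first cousin = 0.125 (first cousins share one grandparent pair — two paths of length 4: r = 2·(1/2)^4 = 1/8).
Summing one r·B term per recipient: 1·0.25·0.466 + 1·0.25·0.384 + 4·0.125·0.375 = 0.4.

0.4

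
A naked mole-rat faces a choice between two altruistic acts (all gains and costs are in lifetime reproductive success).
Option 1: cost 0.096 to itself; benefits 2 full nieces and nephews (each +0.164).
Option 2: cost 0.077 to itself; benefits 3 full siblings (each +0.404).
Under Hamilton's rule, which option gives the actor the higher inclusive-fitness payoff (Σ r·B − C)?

Option 2

Option 1: r to a full niece or nephew = 0.25.
Option 1: Σ r·B − C = (2·0.25·0.164) − 0.096 = -0.014.
Option 2: r to a full sibling = 0.5.
Option 2: Σ r·B − C = (3·0.5·0.404) − 0.077 = 0.529.
Option 2 has the higher net inclusive-fitness payoff.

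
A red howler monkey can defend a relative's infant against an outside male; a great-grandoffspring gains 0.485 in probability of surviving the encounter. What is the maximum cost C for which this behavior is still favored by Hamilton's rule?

r to a great-grandoffspring = 0.125 (three parent–offspring links: r = (1/2)^3 = 1/8).
Hamilton's rule: n·r·B > C, so the trait is favored while C < n·r·B = 1·0.125·0.485 = 0.060625.

0.060625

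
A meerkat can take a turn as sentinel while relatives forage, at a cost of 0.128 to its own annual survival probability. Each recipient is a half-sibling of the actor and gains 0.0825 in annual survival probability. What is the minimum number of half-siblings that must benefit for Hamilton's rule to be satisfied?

7

r to a half-sibling = 0.25 (half-sibs share one parent — one path of length 2: r = (1/2)^2 = 1/4).
Hamilton's rule: n·r·B > C  ⇒  n > C/(r·B) = 0.128/(0.25·0.0825) = 6.206.
The smallest integer exceeding 6.206 is 7.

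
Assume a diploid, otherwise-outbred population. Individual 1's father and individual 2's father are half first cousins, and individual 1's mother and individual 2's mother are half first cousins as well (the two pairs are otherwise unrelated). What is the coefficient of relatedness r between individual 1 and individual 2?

0.03125

Independent pedigree routes through distinct common ancestors add.
Individual 1 and individual 2 are related in two ways: half second cousins through their fathers (r = 1/64) and half second cousins through their mothers (r = 1/64).
r = 1/64 + 1/64 = 0.03125.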